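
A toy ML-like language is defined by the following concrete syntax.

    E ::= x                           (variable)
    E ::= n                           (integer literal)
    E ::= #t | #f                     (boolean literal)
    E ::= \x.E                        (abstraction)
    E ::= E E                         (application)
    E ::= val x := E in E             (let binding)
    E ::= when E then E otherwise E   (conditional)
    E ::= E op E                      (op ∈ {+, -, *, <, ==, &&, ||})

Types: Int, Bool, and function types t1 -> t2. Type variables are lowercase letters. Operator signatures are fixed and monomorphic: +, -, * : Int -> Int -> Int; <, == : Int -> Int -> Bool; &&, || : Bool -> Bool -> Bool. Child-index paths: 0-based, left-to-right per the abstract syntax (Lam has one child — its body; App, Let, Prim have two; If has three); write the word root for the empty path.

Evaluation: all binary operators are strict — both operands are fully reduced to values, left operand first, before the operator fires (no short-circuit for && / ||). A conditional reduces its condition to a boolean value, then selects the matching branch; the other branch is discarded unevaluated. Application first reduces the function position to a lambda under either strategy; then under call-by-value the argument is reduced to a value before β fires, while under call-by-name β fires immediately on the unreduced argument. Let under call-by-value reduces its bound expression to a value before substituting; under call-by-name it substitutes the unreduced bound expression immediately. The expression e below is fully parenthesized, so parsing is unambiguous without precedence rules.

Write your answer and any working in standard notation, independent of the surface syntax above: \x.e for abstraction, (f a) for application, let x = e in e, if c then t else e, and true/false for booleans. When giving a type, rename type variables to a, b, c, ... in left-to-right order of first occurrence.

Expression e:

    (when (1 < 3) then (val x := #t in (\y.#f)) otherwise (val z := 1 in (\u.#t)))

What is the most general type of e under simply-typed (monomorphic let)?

Trace:
  unify Int ~ Int
  unify Int ~ Int
  unify Bool ~ Bool
let x : Bool
\y._ : a -> Bool
let z : Int
\u._ : b -> Bool
  unify a -> Bool ~ b -> Bool
  unify a ~ b
  unify Bool ~ Bool

Answer: a -> Bool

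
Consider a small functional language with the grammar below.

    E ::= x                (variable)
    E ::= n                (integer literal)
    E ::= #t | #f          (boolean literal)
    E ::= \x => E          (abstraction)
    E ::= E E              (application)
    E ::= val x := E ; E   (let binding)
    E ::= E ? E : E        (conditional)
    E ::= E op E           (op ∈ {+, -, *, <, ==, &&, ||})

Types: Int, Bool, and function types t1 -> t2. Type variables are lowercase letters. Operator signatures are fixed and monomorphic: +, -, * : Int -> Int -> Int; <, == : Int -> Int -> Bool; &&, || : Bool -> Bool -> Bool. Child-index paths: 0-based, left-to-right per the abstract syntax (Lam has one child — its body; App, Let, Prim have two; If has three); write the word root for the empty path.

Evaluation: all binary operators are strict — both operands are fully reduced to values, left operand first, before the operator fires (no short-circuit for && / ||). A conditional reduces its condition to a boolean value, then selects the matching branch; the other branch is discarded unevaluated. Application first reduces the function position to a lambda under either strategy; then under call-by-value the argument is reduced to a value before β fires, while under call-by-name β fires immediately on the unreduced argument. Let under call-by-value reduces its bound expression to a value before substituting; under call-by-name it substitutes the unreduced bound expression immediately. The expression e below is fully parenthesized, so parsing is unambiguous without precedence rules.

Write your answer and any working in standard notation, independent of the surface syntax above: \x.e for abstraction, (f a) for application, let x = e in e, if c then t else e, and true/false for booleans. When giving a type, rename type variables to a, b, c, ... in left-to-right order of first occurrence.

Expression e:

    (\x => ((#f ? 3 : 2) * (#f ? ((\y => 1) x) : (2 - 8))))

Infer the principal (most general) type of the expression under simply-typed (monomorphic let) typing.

Answer: a -> Int

Working:
  unify Bool ~ Bool
  unify Int ~ Int
  unify Int ~ Int
  unify Bool ~ Bool
\y._ : b -> Int
x : a
  unify b -> Int ~ a -> c
  unify b ~ a
  unify Int ~ c
_ _ : Int
  unify Int ~ Int
  unify Int ~ Int
  unify Int ~ Int
  unify Int ~ Int
\x._ : a -> Int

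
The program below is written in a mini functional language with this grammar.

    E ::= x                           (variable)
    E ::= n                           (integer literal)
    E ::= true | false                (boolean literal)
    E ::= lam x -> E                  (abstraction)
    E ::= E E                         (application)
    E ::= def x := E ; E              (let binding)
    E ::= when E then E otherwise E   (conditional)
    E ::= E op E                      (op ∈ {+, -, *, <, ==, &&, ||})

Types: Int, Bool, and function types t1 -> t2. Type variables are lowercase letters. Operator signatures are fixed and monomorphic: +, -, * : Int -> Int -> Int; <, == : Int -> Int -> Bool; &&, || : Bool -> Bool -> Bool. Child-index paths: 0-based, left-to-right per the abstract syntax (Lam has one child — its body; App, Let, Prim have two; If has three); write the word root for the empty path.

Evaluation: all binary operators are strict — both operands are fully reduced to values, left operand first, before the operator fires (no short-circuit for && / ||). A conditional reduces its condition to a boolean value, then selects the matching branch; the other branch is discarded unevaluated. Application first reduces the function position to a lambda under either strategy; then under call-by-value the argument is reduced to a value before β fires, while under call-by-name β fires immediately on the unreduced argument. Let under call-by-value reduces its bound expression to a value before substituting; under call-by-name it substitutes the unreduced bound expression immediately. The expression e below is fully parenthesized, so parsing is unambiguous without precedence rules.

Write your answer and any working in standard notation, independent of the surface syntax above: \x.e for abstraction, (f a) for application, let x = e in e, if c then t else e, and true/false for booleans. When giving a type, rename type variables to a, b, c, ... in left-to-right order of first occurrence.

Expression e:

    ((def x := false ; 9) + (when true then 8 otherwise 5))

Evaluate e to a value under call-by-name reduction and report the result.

Answer: 17

Derivation:
step 0: ((let x = false in 9) + (if true then 8 else 5))
step 1: [let@0] (9 + (if true then 8 else 5))
step 2: [if@1] (9 + 8)
step 3: [delta@root] 17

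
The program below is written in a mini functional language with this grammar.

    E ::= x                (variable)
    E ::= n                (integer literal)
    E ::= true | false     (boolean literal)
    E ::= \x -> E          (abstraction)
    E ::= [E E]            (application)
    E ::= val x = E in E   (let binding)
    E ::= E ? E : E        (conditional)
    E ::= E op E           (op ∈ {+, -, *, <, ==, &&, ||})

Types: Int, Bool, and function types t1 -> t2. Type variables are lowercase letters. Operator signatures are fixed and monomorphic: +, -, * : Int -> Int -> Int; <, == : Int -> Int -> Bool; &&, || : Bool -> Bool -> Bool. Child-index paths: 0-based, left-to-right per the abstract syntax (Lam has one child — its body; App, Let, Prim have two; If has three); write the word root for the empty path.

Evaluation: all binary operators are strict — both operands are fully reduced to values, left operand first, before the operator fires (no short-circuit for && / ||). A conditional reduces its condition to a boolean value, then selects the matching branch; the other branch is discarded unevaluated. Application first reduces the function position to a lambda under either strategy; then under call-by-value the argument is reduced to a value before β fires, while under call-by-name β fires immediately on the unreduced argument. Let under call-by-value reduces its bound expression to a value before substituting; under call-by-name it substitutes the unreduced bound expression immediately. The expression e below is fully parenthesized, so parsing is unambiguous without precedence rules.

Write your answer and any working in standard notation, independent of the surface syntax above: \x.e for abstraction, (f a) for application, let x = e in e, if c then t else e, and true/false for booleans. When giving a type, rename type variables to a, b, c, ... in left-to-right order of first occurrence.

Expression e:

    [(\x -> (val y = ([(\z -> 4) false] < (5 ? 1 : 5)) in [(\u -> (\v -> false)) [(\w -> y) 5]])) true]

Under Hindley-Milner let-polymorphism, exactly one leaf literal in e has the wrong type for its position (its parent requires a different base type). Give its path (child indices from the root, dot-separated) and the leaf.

Working:
\z._ : b -> Int
  unify b -> Int ~ Bool -> c
  unify b ~ Bool
  unify Int ~ c
_ _ : Int
  unify Int ~ Int
  unify Int ~ Bool
  FAIL: mismatch Int ~ Bool

Answer: 0.0.0.1.0 : 5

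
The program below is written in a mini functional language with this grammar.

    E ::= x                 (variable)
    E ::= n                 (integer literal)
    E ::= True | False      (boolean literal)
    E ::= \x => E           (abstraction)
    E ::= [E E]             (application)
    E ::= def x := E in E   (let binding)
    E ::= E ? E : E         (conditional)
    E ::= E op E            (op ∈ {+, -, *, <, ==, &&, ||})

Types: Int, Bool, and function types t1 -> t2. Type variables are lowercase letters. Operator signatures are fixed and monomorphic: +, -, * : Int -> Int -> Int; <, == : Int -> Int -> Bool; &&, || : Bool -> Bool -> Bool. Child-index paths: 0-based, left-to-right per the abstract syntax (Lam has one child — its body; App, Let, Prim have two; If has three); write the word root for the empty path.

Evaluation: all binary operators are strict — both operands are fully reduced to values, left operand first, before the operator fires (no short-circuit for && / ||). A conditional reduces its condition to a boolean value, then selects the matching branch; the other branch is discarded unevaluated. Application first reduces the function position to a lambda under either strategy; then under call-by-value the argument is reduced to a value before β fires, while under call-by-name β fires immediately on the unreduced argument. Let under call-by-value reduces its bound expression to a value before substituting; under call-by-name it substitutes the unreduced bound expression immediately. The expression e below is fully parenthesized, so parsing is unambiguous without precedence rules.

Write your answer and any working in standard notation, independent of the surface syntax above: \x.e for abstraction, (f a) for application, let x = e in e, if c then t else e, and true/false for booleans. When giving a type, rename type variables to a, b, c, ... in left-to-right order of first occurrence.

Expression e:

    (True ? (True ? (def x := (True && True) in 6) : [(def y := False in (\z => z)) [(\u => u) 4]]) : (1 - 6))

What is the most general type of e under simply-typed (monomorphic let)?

Answer: Int

Derivation:
  unify Bool ~ Bool
  unify Bool ~ Bool
  unify Bool ~ Bool
  unify Bool ~ Bool
let x : Bool
let y : Bool
z : a
\z._ : a -> a
u : b
\u._ : b -> b
  unify b -> b ~ Int -> c
  unify b ~ Int
  unify Int ~ c
_ _ : Int
  unify a -> a ~ Int -> d
  unify a ~ Int
  unify Int ~ d
_ _ : Int
  unify Int ~ Int
  unify Int ~ Int
  unify Int ~ Int
  unify Int ~ Int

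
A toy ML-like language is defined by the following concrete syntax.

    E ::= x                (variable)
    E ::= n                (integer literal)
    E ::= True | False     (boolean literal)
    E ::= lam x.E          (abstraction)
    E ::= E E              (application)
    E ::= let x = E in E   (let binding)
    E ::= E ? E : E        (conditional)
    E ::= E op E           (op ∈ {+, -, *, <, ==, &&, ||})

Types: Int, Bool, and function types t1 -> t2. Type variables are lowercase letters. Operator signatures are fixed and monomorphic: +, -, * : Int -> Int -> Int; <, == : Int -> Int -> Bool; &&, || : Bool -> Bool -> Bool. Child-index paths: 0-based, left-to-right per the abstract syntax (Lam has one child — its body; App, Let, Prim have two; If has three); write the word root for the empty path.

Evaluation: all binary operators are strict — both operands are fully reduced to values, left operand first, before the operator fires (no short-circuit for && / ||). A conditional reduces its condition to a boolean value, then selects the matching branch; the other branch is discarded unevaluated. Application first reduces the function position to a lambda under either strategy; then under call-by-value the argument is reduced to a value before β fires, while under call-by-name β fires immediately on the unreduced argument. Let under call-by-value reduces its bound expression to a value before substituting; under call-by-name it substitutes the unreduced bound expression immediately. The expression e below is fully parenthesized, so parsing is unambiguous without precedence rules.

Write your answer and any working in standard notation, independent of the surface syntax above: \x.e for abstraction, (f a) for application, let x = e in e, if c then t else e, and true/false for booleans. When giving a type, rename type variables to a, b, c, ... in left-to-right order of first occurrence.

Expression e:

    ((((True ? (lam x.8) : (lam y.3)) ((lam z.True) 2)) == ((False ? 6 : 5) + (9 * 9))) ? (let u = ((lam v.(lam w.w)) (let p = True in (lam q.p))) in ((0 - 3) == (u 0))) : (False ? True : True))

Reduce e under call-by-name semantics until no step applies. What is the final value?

Answer: true

Trace:
step 0: (if (((if true then (\x.8) else (\y.3)) ((\z.true) 2)) == ((if false then 6 else 5) + (9 * 9))) then (let u = ((\v.(\w.w)) (let p = true in (\q.p))) in ((0 - 3) == (u 0))) else (if false then true else true))
step 1: [if@0.0.0] (if (((\x.8) ((\z.true) 2)) == ((if false then 6 else 5) + (9 * 9))) then (let u = ((\v.(\w.w)) (let p = true in (\q.p))) in ((0 - 3) == (u 0))) else (if false then true else true))
step 2: [beta@0.0] (if (8 == ((if false then 6 else 5) + (9 * 9))) then (let u = ((\v.(\w.w)) (let p = true in (\q.p))) in ((0 - 3) == (u 0))) else (if false then true else true))
step 3: [if@0.1.0] (if (8 == (5 + (9 * 9))) then (let u = ((\v.(\w.w)) (let p = true in (\q.p))) in ((0 - 3) == (u 0))) else (if false then true else true))
step 4: [delta@0.1.1] (if (8 == (5 + 81)) then (let u = ((\v.(\w.w)) (let p = true in (\q.p))) in ((0 - 3) == (u 0))) else (if false then true else true))
step 5: [delta@0.1] (if (8 == 86) then (let u = ((\v.(\w.w)) (let p = true in (\q.p))) in ((0 - 3) == (u 0))) else (if false then true else true))
step 6: [delta@0] (if false then (let u = ((\v.(\w.w)) (let p = true in (\q.p))) in ((0 - 3) == (u 0))) else (if false then true else true))
step 7: [if@root] (if false then true else true)
step 8: [if@root] true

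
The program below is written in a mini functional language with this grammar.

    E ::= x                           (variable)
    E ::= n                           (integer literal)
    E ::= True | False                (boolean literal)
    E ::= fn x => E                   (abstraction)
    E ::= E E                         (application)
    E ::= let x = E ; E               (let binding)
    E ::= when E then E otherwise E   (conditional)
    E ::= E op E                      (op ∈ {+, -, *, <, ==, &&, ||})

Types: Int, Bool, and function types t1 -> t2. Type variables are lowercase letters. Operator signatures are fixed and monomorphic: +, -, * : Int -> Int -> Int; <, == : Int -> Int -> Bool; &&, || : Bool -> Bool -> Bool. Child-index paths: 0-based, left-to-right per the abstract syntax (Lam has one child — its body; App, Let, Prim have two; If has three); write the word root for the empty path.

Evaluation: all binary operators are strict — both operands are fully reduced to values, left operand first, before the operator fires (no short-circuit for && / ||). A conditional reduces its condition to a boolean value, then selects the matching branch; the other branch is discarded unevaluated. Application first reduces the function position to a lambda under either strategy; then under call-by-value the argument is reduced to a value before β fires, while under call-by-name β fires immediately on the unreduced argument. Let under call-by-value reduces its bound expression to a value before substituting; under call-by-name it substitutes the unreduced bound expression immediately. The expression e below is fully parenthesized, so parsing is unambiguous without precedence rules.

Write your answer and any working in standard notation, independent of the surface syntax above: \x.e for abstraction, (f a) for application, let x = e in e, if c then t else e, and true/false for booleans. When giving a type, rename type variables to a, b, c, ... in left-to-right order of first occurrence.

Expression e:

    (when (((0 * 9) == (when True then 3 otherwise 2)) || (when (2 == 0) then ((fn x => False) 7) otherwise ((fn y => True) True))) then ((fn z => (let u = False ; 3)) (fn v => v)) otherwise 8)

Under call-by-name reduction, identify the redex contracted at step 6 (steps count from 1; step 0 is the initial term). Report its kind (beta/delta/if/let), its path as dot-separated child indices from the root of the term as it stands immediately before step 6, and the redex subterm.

Answer: beta at 0.1 : ((\y.true) true)

Derivation:
step 0: (if (((0 * 9) == (if true then 3 else 2)) || (if (2 == 0) then ((\x.false) 7) else ((\y.true) true))) then ((\z.(let u = false in 3)) (\v.v)) else 8)
step 1: [delta@0.0.0] (if ((0 == (if true then 3 else 2)) || (if (2 == 0) then ((\x.false) 7) else ((\y.true) true))) then ((\z.(let u = false in 3)) (\v.v)) else 8)
step 2: [if@0.0.1] (if ((0 == 3) || (if (2 == 0) then ((\x.false) 7) else ((\y.true) true))) then ((\z.(let u = false in 3)) (\v.v)) else 8)
step 3: [delta@0.0] (if (false || (if (2 == 0) then ((\x.false) 7) else ((\y.true) true))) then ((\z.(let u = false in 3)) (\v.v)) else 8)
step 4: [delta@0.1.0] (if (false || (if false then ((\x.false) 7) else ((\y.true) true))) then ((\z.(let u = false in 3)) (\v.v)) else 8)
step 5: [if@0.1] (if (false || ((\y.true) true)) then ((\z.(let u = false in 3)) (\v.v)) else 8)
step 6: [beta@0.1] (if (false || true) then ((\z.(let u = false in 3)) (\v.v)) else 8)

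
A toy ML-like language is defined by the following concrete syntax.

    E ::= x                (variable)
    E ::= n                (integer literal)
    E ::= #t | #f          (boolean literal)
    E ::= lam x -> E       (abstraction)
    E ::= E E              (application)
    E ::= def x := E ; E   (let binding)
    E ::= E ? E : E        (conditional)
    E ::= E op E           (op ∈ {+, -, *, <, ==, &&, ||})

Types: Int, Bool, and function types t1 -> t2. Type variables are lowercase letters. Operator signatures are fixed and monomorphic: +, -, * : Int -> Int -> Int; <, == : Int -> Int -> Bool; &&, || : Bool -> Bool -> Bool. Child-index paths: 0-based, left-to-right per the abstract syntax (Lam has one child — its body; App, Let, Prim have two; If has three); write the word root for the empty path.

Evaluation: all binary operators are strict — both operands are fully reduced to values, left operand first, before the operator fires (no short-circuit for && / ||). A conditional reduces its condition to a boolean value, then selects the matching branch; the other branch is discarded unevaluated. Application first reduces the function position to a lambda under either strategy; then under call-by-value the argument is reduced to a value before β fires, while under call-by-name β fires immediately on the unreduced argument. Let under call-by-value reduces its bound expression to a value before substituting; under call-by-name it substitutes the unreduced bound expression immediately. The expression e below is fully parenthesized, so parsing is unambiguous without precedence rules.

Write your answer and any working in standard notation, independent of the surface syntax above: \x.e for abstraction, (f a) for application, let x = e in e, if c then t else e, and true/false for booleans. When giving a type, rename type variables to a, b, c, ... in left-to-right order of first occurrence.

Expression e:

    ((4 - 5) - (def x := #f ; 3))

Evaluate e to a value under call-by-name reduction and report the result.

Trace:
step 0: ((4 - 5) - (let x = false in 3))
step 1: [delta@0] (-1 - (let x = false in 3))
step 2: [let@1] (-1 - 3)
step 3: [delta@root] -4

Answer: -4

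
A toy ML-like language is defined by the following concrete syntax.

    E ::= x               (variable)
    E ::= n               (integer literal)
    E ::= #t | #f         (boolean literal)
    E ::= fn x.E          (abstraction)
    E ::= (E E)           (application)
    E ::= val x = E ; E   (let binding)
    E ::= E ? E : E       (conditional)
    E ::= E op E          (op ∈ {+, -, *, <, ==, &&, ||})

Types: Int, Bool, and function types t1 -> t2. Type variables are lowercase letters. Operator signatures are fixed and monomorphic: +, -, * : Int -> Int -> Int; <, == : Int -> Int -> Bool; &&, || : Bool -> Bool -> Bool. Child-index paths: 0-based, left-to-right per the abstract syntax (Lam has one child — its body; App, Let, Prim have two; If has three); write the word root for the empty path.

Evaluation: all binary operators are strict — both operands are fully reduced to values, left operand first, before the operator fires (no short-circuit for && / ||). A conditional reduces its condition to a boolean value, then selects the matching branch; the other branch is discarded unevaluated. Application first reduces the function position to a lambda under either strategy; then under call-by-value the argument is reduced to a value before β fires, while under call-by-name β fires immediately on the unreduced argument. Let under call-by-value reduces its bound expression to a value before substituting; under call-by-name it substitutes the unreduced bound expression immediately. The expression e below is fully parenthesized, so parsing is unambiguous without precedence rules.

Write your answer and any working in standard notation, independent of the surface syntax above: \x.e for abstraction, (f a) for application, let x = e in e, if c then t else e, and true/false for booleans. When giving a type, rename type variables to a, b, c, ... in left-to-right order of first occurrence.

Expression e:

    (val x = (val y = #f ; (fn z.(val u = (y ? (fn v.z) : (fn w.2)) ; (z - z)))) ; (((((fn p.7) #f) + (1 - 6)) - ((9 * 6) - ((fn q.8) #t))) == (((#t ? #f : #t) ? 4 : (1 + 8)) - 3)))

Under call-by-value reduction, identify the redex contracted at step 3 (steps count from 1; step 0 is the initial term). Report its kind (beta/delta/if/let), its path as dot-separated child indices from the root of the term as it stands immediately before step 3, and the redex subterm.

Trace:
step 0: (let x = (let y = false in (\z.(let u = (if y then (\v.z) else (\w.2)) in (z - z)))) in (((((\p.7) false) + (1 - 6)) - ((9 * 6) - ((\q.8) true))) == ((if (if true then false else true) then 4 else (1 + 8)) - 3)))
step 1: [let@0] (let x = (\z.(let u = (if false then (\v.z) else (\w.2)) in (z - z))) in (((((\p.7) false) + (1 - 6)) - ((9 * 6) - ((\q.8) true))) == ((if (if true then false else true) then 4 else (1 + 8)) - 3)))
step 2: [let@root] (((((\p.7) false) + (1 - 6)) - ((9 * 6) - ((\q.8) true))) == ((if (if true then false else true) then 4 else (1 + 8)) - 3))
step 3: [beta@0.0.0] (((7 + (1 - 6)) - ((9 * 6) - ((\q.8) true))) == ((if (if true then false else true) then 4 else (1 + 8)) - 3))

Answer: beta at 0.0.0 : ((\p.7) false)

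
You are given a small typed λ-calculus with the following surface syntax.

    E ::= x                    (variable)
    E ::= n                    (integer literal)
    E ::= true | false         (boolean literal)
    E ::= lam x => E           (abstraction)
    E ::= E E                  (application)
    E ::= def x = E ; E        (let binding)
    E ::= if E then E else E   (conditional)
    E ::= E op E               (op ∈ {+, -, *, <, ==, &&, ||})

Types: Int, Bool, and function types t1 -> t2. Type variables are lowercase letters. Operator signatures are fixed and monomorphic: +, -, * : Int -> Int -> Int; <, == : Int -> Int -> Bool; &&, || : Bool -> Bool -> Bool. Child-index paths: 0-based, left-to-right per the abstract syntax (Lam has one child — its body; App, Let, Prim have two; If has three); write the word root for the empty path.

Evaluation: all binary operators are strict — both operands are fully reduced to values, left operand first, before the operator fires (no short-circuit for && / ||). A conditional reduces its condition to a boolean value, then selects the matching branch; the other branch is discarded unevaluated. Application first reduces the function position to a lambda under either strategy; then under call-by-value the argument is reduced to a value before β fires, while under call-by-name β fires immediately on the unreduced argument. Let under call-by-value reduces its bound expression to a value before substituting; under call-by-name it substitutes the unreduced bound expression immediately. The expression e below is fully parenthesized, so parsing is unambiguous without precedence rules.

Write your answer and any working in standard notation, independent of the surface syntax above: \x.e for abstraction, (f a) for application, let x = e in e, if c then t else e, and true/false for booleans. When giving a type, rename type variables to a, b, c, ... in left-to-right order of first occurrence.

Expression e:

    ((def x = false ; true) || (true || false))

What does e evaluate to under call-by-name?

Working:
step 0: ((let x = false in true) || (true || false))
step 1: [let@0] (true || (true || false))
step 2: [delta@1] (true || true)
step 3: [delta@root] true

Answer: true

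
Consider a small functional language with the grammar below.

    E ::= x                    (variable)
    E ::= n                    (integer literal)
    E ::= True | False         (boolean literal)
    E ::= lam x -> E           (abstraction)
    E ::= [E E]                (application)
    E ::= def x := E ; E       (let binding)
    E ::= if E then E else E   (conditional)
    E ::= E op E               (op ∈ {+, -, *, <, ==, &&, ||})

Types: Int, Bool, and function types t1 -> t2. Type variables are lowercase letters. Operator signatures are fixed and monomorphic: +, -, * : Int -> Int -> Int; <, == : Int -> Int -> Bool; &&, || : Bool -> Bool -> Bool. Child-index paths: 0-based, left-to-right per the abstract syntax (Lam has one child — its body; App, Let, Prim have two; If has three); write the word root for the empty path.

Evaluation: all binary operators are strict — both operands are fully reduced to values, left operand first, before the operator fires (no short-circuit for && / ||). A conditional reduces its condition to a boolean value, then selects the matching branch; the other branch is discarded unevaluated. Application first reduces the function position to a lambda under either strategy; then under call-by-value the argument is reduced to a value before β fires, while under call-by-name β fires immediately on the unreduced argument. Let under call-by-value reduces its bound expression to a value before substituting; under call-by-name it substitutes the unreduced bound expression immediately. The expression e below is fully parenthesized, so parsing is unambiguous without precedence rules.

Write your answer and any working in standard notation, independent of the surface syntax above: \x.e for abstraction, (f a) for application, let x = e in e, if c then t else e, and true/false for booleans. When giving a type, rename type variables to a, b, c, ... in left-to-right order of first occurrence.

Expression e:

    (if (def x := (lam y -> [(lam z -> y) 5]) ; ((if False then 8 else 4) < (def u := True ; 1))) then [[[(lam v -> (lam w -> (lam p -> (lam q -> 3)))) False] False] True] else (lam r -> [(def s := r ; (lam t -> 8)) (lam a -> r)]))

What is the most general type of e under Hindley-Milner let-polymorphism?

Trace:
y : a
\z._ : b -> a
  unify b -> a ~ Int -> c
  unify b ~ Int
  unify a ~ c
_ _ : c
\y._ : c -> c
let x : forall. c -> c
  unify Bool ~ Bool
  unify Int ~ Int
  unify Int ~ Int
let u : Bool
  unify Int ~ Int
  unify Bool ~ Bool
\q._ : g -> Int
\p._ : f -> g -> Int
\w._ : e -> f -> g -> Int
\v._ : d -> e -> f -> g -> Int
  unify d -> e -> f -> g -> Int ~ Bool -> h
  unify d ~ Bool
  unify e -> f -> g -> Int ~ h
_ _ : e -> f -> g -> Int
  unify e -> f -> g -> Int ~ Bool -> i
  unify e ~ Bool
  unify f -> g -> Int ~ i
_ _ : f -> g -> Int
  unify f -> g -> Int ~ Bool -> j
  unify f ~ Bool
  unify g -> Int ~ j
_ _ : g -> Int
r : k
let s : k
\t._ : l -> Int
r : k
\a._ : m -> k
  unify l -> Int ~ (m -> k) -> n
  unify l ~ m -> k
  unify Int ~ n
_ _ : Int
\r._ : k -> Int
  unify g -> Int ~ k -> Int
  unify g ~ k
  unify Int ~ Int

Answer: a -> Int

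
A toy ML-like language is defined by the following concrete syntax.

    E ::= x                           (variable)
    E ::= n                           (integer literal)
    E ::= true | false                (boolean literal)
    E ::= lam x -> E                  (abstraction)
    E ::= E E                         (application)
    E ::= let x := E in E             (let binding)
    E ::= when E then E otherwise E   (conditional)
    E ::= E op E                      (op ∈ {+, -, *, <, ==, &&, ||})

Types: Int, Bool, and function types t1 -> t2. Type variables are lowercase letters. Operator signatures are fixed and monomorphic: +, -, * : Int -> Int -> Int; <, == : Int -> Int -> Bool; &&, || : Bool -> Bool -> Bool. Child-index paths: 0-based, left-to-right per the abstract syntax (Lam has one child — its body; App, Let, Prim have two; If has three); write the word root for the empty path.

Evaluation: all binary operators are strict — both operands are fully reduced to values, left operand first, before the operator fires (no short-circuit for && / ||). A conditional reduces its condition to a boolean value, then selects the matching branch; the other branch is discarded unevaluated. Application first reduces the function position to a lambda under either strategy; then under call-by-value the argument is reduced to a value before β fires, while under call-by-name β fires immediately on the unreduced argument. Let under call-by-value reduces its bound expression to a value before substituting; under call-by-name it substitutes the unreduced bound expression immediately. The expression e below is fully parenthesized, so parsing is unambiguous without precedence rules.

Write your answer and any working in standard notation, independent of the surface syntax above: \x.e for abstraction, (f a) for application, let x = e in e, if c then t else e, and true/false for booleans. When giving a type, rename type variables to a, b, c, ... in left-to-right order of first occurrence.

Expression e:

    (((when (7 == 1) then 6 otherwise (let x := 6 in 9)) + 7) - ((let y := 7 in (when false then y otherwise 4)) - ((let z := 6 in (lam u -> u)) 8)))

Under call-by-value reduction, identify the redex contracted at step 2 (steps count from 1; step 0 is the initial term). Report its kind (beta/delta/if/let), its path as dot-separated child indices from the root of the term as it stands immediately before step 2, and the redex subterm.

Derivation:
step 0: (((if (7 == 1) then 6 else (let x = 6 in 9)) + 7) - ((let y = 7 in (if false then y else 4)) - ((let z = 6 in (\u.u)) 8)))
step 1: [delta@0.0.0] (((if false then 6 else (let x = 6 in 9)) + 7) - ((let y = 7 in (if false then y else 4)) - ((let z = 6 in (\u.u)) 8)))
step 2: [if@0.0] (((let x = 6 in 9) + 7) - ((let y = 7 in (if false then y else 4)) - ((let z = 6 in (\u.u)) 8)))

Answer: if at 0.0 : (if false then 6 else (let x = 6 in 9))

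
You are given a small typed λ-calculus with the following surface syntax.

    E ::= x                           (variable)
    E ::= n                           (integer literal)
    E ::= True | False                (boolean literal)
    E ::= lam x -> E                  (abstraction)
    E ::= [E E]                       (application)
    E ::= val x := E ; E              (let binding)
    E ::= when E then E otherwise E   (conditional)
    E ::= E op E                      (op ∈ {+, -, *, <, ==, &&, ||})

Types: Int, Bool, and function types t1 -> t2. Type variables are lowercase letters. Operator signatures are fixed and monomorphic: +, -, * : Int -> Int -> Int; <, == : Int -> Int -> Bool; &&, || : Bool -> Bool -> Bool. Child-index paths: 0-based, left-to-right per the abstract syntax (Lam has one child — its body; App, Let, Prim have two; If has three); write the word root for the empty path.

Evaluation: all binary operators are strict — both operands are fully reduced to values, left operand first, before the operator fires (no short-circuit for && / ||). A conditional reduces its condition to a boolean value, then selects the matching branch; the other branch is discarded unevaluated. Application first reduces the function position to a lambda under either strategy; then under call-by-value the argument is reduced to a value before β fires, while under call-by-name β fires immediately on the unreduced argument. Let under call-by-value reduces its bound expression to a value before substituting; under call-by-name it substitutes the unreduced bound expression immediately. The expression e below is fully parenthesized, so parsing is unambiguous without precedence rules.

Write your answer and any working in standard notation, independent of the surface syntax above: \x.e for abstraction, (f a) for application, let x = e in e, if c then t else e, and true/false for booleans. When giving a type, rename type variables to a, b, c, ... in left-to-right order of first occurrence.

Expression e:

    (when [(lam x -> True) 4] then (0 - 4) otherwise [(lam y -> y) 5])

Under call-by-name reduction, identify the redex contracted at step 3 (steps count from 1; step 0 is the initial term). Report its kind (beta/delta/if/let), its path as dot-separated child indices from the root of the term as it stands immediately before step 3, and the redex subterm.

Answer: delta at root : (0 - 4)

Working:
step 0: (if ((\x.true) 4) then (0 - 4) else ((\y.y) 5))
step 1: [beta@0] (if true then (0 - 4) else ((\y.y) 5))
step 2: [if@root] (0 - 4)
step 3: [delta@root] -4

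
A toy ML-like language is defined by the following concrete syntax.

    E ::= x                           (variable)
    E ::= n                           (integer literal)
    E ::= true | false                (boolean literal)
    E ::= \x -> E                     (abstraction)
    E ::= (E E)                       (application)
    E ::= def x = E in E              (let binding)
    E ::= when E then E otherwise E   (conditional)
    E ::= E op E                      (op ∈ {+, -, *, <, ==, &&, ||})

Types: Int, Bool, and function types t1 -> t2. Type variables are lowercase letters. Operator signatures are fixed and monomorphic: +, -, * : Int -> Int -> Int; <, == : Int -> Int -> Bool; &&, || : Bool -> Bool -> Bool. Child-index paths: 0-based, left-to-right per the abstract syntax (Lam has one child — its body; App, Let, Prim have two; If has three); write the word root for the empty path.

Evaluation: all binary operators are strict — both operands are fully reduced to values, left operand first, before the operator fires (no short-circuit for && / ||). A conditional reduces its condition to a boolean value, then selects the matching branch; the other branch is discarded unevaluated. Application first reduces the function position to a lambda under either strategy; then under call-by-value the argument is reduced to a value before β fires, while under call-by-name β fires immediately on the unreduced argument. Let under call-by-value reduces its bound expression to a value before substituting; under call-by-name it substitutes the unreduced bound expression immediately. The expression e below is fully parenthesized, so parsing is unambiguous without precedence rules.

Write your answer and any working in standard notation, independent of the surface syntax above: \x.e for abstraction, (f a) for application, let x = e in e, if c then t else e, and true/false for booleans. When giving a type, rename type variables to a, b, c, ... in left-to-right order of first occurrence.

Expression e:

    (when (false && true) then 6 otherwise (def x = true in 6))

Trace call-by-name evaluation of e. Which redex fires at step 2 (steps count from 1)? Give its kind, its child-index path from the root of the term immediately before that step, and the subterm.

Trace:
step 0: (if (false && true) then 6 else (let x = true in 6))
step 1: [delta@0] (if false then 6 else (let x = true in 6))
step 2: [if@root] (let x = true in 6)

Answer: if at root : (if false then 6 else (let x = true in 6))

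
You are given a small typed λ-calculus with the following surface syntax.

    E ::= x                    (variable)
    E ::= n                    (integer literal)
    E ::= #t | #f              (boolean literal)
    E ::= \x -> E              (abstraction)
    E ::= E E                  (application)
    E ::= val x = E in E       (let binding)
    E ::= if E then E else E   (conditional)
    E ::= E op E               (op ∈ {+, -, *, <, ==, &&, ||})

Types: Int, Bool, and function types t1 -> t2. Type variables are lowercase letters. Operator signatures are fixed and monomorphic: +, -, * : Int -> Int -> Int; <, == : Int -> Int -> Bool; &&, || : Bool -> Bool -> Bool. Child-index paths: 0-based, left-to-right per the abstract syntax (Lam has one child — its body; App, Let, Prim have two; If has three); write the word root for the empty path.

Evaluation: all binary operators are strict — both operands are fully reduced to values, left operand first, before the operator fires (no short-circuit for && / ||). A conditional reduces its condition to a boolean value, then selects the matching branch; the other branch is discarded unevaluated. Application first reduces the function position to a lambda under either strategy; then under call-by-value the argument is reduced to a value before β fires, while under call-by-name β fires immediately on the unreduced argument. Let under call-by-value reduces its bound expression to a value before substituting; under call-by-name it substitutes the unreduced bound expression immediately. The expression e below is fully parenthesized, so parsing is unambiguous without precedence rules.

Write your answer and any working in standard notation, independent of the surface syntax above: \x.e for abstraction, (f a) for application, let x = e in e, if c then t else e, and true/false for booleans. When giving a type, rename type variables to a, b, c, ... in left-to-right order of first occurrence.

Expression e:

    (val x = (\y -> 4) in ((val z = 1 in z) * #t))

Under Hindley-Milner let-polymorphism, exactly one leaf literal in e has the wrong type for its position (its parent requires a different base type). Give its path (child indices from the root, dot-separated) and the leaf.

Derivation:
\y._ : a -> Int
let x : forall. a -> Int
let z : Int
z : Int
  unify Int ~ Int
  unify Bool ~ Int
  FAIL: mismatch Bool ~ Int

Answer: 1.1 : true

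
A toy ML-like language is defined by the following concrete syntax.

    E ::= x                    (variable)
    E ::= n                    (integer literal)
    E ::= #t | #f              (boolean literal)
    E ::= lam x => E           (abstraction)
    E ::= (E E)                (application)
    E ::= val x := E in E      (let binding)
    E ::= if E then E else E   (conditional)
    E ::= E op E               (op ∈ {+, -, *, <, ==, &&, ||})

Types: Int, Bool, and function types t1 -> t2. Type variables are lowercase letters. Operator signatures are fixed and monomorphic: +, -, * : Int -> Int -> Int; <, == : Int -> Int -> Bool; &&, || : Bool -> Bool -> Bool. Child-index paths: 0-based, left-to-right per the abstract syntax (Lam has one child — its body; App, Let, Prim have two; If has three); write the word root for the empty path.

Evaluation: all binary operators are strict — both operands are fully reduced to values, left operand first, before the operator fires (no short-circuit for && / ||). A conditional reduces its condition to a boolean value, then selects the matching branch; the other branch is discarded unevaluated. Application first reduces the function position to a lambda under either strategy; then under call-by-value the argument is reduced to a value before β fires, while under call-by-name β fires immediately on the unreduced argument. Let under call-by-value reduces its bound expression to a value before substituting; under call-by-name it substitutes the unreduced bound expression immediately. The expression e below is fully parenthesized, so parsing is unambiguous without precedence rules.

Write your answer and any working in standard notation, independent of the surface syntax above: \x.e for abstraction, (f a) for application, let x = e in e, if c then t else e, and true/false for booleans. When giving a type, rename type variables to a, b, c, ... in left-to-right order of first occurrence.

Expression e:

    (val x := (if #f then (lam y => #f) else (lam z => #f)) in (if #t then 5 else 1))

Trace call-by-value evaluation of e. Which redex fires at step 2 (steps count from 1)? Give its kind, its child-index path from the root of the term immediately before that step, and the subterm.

Answer: let at root : (let x = (\z.false) in (if true then 5 else 1))

Derivation:
step 0: (let x = (if false then (\y.false) else (\z.false)) in (if true then 5 else 1))
step 1: [if@0] (let x = (\z.false) in (if true then 5 else 1))
step 2: [let@root] (if true then 5 else 1)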